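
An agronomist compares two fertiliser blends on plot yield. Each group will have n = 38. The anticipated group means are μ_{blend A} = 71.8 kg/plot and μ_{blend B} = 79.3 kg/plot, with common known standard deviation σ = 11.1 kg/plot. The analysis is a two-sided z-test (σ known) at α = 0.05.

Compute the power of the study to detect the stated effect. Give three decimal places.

Power ≈ 0.838

Standardized effect: d = |μ_{blend A} − μ_{blend B}| / σ = |71.8 − 79.3| / 11.1 = 0.6757
Noncentrality parameter: δ = d·√(n/2) = 0.6757 × √(38/2) = 2.9452
Critical value for a two-sided test at α = 0.05: z_{α/2} = 1.960.
Power = Φ(δ − 1.960) + Φ(−δ − 1.960) = Φ(0.985) + Φ(-4.905) = 0.8377 + 0.0000 = 0.8377.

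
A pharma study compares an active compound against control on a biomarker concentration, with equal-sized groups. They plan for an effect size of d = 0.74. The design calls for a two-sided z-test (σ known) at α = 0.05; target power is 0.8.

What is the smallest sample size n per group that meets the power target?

n = 29 per group

Set Φ(δ − 1.960) = 0.8; then δ − 1.960 = Φ⁻¹(0.8) = 0.842, giving δ = 2.802.
(Ignoring the negligible lower-tail rejection probability gives the usual closed-form inversion.)
δ = d·√(n/2) ⇒ n = 2(δ/d)² = 2 × (2.802 / 0.74)² = 28.67.
Round up to the next whole unit.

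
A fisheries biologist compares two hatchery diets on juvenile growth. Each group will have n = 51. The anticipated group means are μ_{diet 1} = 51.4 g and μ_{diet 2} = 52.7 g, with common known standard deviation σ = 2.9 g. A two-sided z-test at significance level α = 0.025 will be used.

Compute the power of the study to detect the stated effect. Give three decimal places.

Power ≈ 0.509

Standardized effect: d = |μ_{diet 1} − μ_{diet 2}| / σ = |51.4 − 52.7| / 2.9 = 0.4483
Noncentrality parameter: λ = d·√(n/2) = 0.4483 × √(51/2) = 2.2637
Two-sided α = 0.025 → critical value z_{0.0125} = 2.241.
Power = Φ(λ − 2.241) + Φ(−λ − 2.241) = Φ(0.022) + Φ(-4.505) = 0.5089 + 0.0000 = 0.5089.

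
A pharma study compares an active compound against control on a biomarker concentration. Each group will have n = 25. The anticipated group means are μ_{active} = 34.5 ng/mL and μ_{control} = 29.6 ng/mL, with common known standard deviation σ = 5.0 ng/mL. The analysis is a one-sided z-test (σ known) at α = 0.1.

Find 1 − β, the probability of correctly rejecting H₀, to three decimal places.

Standardized effect: d = |μ_{active} − μ_{control}| / σ = |34.5 − 29.6| / 5.0 = 0.9800
Noncentrality parameter: δ = d·√(n/2) = 0.9800 × √(25/2) = 3.4648
One-sided α = 0.1 → critical value z_{0.1} = 1.282.
Power = Φ(δ − 1.282) = Φ(2.183) = 0.9855.

Power ≈ 0.985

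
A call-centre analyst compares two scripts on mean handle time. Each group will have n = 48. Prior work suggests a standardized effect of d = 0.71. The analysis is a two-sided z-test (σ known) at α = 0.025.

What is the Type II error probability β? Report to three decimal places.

Noncentrality parameter: δ = d·√(n/2) = 0.71 × √(48/2) = 3.4783
Two-sided α = 0.025 → critical value z_{0.0125} = 2.241.
Power = Φ(δ − 2.241) + Φ(−δ − 2.241) = Φ(1.237) + Φ(-5.720) = 0.8919 + 0.0000 = 0.8919.
Type II error: β = 1 − power = 1 − 0.8919 = 0.1081.

β ≈ 0.108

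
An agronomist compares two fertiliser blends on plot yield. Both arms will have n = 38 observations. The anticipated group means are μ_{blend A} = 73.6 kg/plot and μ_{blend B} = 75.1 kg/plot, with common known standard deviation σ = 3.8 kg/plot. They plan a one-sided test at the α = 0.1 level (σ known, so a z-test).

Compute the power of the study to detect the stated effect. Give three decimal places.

Standardized effect: d = |μ_{blend A} − μ_{blend B}| / σ = |73.6 − 75.1| / 3.8 = 0.3947
Noncentrality parameter: δ = d·√(n/2) = 0.3947 × √(38/2) = 1.7206
Critical value for a one-sided test at α = 0.1: z_α = 1.282.
Power = Φ(δ − 1.282) = Φ(0.439) = 0.6697.

Power ≈ 0.670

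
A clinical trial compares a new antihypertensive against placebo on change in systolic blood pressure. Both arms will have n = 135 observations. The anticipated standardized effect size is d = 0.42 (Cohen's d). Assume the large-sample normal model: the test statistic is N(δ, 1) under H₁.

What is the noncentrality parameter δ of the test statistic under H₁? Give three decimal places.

The noncentrality parameter scales effect size by the design's sample-size factor: δ = d·√(n/2) = 0.42 × √(135/2) = 3.4507

δ ≈ 3.451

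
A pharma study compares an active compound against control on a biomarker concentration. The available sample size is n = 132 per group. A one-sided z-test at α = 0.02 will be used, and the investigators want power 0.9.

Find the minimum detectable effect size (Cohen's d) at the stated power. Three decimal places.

Need Φ(δ − 2.054) = 0.9, so δ = 2.054 + 1.282 = 3.335.
δ = d·√(n/2) ⇒ d = δ/√(n/2) = 3.335/√(132/2) = 0.4105.

d ≈ 0.411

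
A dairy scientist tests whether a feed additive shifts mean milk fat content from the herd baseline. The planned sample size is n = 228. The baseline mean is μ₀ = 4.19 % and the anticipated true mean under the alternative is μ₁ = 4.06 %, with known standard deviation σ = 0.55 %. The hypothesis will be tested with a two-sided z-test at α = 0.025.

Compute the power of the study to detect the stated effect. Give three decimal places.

Power ≈ 0.908

Standardized effect: d = |μ₁ − μ₀| / σ = |4.06 − 4.19| / 0.55 = 0.2364
Noncentrality parameter: δ = d·√n = 0.2364 × √228 = 3.5690
Two-sided α = 0.025 → critical value z_{0.0125} = 2.241.
Power = Φ(δ − 2.241) + Φ(−δ − 2.241) = Φ(1.328) + Φ(-5.810) = 0.9078 + 0.0000 = 0.9078.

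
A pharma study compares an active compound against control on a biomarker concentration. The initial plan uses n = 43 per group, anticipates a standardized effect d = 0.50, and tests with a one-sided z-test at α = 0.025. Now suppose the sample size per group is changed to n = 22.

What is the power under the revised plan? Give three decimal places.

Power ≈ 0.381

With n = 22 per group: δ = d·√(n/2) = 0.50 × √(22/2) = 1.6583. Critical value z_{0.025} = 1.960.
Revised power = P(Z > 1.960 − δ) = Φ(-0.302) = 0.3815.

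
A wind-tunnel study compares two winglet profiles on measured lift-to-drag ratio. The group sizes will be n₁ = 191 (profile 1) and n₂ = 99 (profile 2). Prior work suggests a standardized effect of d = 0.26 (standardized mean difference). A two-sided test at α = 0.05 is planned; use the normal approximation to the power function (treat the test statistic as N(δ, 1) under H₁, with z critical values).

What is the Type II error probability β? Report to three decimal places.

Noncentrality parameter: δ = d / √(1/n₁ + 1/n₂) = 0.26 / √(1/191 + 1/99) = 2.0995
Two-sided α = 0.05 → critical value z_{0.025} = 1.960.
Power = Φ(δ − 1.960) + Φ(−δ − 1.960) = Φ(0.140) + Φ(-4.059) = 0.5555 + 0.0000 = 0.5555.
Type II error: β = 1 − power = 1 − 0.5555 = 0.4445.

β ≈ 0.445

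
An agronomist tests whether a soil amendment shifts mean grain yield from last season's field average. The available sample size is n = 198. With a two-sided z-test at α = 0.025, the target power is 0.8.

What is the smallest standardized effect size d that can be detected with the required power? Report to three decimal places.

Need Φ(δ − 2.241) = 0.8, so δ = 2.241 + 0.842 = 3.083.
(The second rejection-region term Φ(−δ − z_{α/2}) is negligible and dropped.)
δ = d·√n ⇒ d = δ/√n = 3.083/√198 = 0.2191.

d ≈ 0.219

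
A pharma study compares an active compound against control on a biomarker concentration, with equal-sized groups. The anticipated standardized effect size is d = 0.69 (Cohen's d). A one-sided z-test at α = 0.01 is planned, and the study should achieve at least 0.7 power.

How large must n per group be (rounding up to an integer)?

Set Φ(δ − 2.326) = 0.7; then δ − 2.326 = Φ⁻¹(0.7) = 0.524, giving δ = 2.851.
δ = d·√(n/2) ⇒ n = 2(δ/d)² = 2 × (2.851 / 0.69)² = 34.14.
Round up to the next whole unit.

n = 35 per group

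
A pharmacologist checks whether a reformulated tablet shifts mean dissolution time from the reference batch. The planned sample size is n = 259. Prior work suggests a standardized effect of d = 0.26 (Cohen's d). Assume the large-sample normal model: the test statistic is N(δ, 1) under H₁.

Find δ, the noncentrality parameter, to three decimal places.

δ ≈ 4.184

δ = d·√n = 0.26 × √259 = 4.1843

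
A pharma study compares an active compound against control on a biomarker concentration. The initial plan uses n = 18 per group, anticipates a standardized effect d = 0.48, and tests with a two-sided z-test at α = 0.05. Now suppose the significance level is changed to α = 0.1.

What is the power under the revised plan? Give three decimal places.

Power ≈ 0.420

δ = d·√(n/2) = 0.48 × √(18/2) = 1.4400 (unchanged). New critical value: z_{0.05} = 1.645.
Revised power = Φ(δ − 1.645) + Φ(−δ − 1.645) = Φ(-0.205) + Φ(-3.085) = 0.4188 + 0.0010 = 0.4199.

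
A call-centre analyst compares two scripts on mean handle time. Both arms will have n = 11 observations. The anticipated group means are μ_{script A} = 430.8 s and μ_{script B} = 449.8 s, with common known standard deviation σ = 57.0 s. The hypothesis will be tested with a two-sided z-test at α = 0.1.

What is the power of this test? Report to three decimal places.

Power ≈ 0.202

Standardized effect: d = |μ_{script A} − μ_{script B}| / σ = |430.8 − 449.8| / 57.0 = 0.3333
Noncentrality parameter: λ = d·√(n/2) = 0.3333 × √(11/2) = 0.7817
Two-sided α = 0.1 → critical value z_{0.05} = 1.645.
Power = Φ(λ − 1.645) + Φ(−λ − 1.645) = Φ(-0.863) + Φ(-2.427) = 0.1940 + 0.0076 = 0.2017.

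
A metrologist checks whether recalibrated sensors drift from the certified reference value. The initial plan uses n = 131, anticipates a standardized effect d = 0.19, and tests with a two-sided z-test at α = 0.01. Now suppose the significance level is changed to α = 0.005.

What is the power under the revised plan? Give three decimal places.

Power ≈ 0.264

δ = d·√n = 0.19 × √131 = 2.1746 (unchanged). New critical value: z_{0.0025} = 2.807.
Revised power = Φ(δ − 2.807) + Φ(−δ − 2.807) = Φ(-0.632) + Φ(-4.982) = 0.2636 + 0.0000 = 0.2636.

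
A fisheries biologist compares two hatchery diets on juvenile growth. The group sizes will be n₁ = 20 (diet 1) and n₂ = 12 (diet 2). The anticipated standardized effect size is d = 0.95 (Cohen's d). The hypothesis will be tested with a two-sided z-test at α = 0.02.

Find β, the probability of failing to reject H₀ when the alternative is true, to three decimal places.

Noncentrality parameter: δ = d / √(1/n₁ + 1/n₂) = 0.95 / √(1/20 + 1/12) = 2.6017
Two-sided α = 0.02 → critical value z_{0.01} = 2.326.
Power = Φ(δ − 2.326) + Φ(−δ − 2.326) = Φ(0.275) + Φ(-4.928) = 0.6085 + 0.0000 = 0.6085.
Type II error: β = 1 − power = 1 − 0.6085 = 0.3915.

β ≈ 0.392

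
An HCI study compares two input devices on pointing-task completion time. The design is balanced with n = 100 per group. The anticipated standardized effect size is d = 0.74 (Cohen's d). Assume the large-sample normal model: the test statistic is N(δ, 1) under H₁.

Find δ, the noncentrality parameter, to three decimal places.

δ = d·√(n/2) = 0.74 × √(100/2) = 5.2326

δ ≈ 5.233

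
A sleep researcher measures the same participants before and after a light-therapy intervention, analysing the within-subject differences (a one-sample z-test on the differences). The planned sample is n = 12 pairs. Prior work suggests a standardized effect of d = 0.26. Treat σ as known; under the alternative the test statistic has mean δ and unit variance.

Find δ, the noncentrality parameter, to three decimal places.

δ ≈ 0.901

δ = d·√n = 0.26 × √12 = 0.9007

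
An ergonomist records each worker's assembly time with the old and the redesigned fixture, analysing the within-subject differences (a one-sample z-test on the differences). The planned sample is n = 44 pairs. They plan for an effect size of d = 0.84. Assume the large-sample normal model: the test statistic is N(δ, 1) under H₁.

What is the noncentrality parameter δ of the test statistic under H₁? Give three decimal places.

δ ≈ 5.572

The noncentrality parameter scales effect size by the design's sample-size factor: δ = d·√n = 0.84 × √44 = 5.5719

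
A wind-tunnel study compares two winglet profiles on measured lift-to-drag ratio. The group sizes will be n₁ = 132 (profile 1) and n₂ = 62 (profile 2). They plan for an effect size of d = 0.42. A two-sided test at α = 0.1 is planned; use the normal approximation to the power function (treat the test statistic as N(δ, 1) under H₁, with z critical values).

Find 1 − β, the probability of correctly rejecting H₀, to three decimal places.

Noncentrality parameter: δ = d / √(1/n₁ + 1/n₂) = 0.42 / √(1/132 + 1/62) = 2.7279
Two-sided α = 0.1 → critical value z_{0.05} = 1.645.
Power = Φ(δ − 1.645) + Φ(−δ − 1.645) = Φ(1.083) + Φ(-4.373) = 0.8606 + 0.0000 = 0.8606.

Power ≈ 0.861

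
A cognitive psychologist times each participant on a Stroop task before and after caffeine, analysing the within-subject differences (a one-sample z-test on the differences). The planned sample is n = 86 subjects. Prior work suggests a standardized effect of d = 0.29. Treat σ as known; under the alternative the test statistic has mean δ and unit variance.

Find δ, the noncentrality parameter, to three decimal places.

The noncentrality parameter scales effect size by the design's sample-size factor: δ = d·√n = 0.29 × √86 = 2.6893

δ ≈ 2.689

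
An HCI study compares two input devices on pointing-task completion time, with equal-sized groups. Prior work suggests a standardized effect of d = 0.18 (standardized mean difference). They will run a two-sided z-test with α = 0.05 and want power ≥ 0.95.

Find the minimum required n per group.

Set Φ(δ − 1.960) = 0.95; then δ − 1.960 = Φ⁻¹(0.95) = 1.645, giving δ = 3.605.
(For δ > 0 the lower-tail rejection region contributes negligibly to power, so the one-term inversion is standard.)
δ = d·√(n/2) ⇒ n = 2(δ/d)² = 2 × (3.605 / 0.18)² = 802.14.
Rounding up, n = 803 per group.

n = 803 per group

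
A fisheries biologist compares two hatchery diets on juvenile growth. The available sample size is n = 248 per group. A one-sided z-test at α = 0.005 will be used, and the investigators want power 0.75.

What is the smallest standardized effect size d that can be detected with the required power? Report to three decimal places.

Need Φ(δ − 2.576) = 0.75, so δ = 2.576 + 0.674 = 3.250.
δ = d·√(n/2) ⇒ d = δ/√(n/2) = 3.250/√(248/2) = 0.2919.

d ≈ 0.292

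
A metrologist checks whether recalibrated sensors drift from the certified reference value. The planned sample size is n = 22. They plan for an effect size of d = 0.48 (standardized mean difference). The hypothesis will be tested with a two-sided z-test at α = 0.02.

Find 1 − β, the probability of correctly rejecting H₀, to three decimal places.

Power ≈ 0.470

Noncentrality parameter: δ = d·√n = 0.48 × √22 = 2.2514
Critical value for a two-sided test at α = 0.02: z_{α/2} = 2.326.
Power = Φ(δ − 2.326) + Φ(−δ − 2.326) = Φ(-0.075) + Φ(-4.578) = 0.4701 + 0.0000 = 0.4701.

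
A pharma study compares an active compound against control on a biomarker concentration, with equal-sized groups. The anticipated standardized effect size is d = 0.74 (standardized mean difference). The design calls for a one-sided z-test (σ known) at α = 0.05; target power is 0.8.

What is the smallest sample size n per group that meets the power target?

n = 23 per group

For power 0.8 need Φ(δ − z_{0.05}) = 0.8, so δ = z_{0.05} + z_{0.20} = 1.645 + 0.842 = 2.486.
δ = d·√(n/2) ⇒ n = 2(δ/d)² = 2 × (2.486 / 0.74)² = 22.58.
Round up to the next whole unit.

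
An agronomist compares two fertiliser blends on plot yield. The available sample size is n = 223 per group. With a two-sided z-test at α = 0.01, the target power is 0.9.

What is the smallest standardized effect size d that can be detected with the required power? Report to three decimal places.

d ≈ 0.365

Need Φ(δ − 2.576) = 0.9, so δ = 2.576 + 1.282 = 3.857.
(The second rejection-region term Φ(−δ − z_{α/2}) is negligible and dropped.)
δ = d·√(n/2) ⇒ d = δ/√(n/2) = 3.857/√(223/2) = 0.3653.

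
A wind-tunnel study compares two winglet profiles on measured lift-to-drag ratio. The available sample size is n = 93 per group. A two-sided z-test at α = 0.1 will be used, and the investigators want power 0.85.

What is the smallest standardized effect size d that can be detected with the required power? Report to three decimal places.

d ≈ 0.393

Required noncentrality: δ = z_{0.05} + z_{0.15} = 1.645 + 1.036 = 2.681.
(The second rejection-region term Φ(−δ − z_{α/2}) is negligible and dropped.)
δ = d·√(n/2) ⇒ d = δ/√(n/2) = 2.681/√(93/2) = 0.3932.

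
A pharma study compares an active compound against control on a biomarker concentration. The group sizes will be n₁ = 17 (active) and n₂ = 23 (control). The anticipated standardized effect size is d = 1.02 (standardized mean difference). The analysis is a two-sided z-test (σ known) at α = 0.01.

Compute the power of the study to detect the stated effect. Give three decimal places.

Power ≈ 0.730

Noncentrality parameter: δ = d / √(1/n₁ + 1/n₂) = 1.02 / √(1/17 + 1/23) = 3.1890
Two-sided α = 0.01 → critical value z_{0.005} = 2.576.
Power = Φ(δ − 2.576) + Φ(−δ − 2.576) = Φ(0.613) + Φ(-5.765) = 0.7301 + 0.0000 = 0.7301.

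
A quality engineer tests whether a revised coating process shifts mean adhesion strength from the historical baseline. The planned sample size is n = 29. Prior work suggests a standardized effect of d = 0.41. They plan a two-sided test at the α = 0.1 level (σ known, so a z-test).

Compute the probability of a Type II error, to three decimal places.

β ≈ 0.287

Noncentrality parameter: δ = d·√n = 0.41 × √29 = 2.2079
Two-sided α = 0.1 → critical value z_{0.05} = 1.645.
Power = Φ(δ − 1.645) + Φ(−δ − 1.645) = Φ(0.563) + Φ(-3.853) = 0.7133 + 0.0001 = 0.7134.
Type II error: β = 1 − power = 1 − 0.7134 = 0.2866.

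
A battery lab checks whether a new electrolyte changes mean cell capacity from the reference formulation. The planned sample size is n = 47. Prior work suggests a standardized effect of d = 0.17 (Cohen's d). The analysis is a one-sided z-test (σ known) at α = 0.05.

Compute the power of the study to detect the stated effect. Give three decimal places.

Noncentrality parameter: δ = d·√n = 0.17 × √47 = 1.1655
Critical value for a one-sided test at α = 0.05: z_α = 1.645.
Power = Φ(δ − 1.645) = Φ(-0.479) = 0.3158.

Power ≈ 0.316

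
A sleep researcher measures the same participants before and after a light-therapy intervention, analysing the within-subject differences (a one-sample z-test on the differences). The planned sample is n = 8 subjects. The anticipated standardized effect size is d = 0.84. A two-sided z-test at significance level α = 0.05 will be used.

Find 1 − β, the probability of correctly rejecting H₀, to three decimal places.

Power ≈ 0.661

Noncentrality parameter: λ = d·√n = 0.84 × √8 = 2.3759
Critical value for a two-sided test at α = 0.05: z_{α/2} = 1.960.
Power = Φ(λ − 1.960) + Φ(−λ − 1.960) = Φ(0.416) + Φ(-4.336) = 0.6613 + 0.0000 = 0.6613.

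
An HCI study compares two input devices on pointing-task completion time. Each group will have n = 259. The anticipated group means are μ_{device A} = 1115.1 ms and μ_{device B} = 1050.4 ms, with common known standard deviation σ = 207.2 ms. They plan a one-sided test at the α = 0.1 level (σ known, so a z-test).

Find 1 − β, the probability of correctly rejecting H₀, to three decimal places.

Power ≈ 0.988

Standardized effect: d = |μ_{device A} − μ_{device B}| / σ = |1115.1 − 1050.4| / 207.2 = 0.3123
Noncentrality parameter: δ = d·√(n/2) = 0.3123 × √(259/2) = 3.5534
One-sided α = 0.1 → critical value z_{0.1} = 1.282.
Power = Φ(δ − 1.282) = Φ(2.272) = 0.9885.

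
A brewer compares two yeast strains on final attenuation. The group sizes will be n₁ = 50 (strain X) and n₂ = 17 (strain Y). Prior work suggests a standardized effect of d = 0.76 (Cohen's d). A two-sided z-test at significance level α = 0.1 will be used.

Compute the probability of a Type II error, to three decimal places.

β ≈ 0.144

Noncentrality parameter: δ = d / √(1/n₁ + 1/n₂) = 0.76 / √(1/50 + 1/17) = 2.7070
Two-sided α = 0.1 → critical value z_{0.05} = 1.645.
Power = Φ(δ − 1.645) + Φ(−δ − 1.645) = Φ(1.062) + Φ(-4.352) = 0.8559 + 0.0000 = 0.8559.
Type II error: β = 1 − power = 1 − 0.8559 = 0.1441.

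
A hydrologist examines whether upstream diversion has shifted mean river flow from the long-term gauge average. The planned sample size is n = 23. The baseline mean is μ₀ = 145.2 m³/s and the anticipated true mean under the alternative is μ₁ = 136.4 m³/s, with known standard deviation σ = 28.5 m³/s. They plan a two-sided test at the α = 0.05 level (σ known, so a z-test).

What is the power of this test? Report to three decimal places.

Power ≈ 0.316

Standardized effect: d = |μ₁ − μ₀| / σ = |136.4 − 145.2| / 28.5 = 0.3088
Noncentrality parameter: δ = d·√n = 0.3088 × √23 = 1.4808
Critical value for a two-sided test at α = 0.05: z_{α/2} = 1.960.
Power = Φ(δ − 1.960) + Φ(−δ − 1.960) = Φ(-0.479) + Φ(-3.441) = 0.3159 + 0.0003 = 0.3162.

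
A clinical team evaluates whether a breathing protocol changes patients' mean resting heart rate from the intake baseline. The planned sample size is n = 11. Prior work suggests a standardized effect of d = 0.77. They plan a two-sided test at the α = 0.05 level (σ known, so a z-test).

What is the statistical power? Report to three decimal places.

Power ≈ 0.724

Noncentrality parameter: δ = d·√n = 0.77 × √11 = 2.5538
Critical value for a two-sided test at α = 0.05: z_{α/2} = 1.960.
Power = Φ(δ − 1.960) + Φ(−δ − 1.960) = Φ(0.594) + Φ(-4.514) = 0.7237 + 0.0000 = 0.7237.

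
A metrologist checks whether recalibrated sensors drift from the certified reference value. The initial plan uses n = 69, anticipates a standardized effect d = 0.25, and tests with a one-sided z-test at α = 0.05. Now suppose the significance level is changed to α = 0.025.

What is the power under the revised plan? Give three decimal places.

Power ≈ 0.546

δ = d·√n = 0.25 × √69 = 2.0767 (unchanged). New critical value: z_{0.025} = 1.960.
Revised power = Φ(δ − 1.960) = Φ(0.117) = 0.5464.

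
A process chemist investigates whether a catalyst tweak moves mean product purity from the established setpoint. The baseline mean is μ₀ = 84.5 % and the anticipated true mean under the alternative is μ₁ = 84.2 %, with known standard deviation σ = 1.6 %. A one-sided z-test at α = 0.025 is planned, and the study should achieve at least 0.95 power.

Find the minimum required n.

n = 370

Standardized effect: d = |μ₁ − μ₀| / σ = |84.2 − 84.5| / 1.6 = 0.1875
Set Φ(δ − 1.960) = 0.95; then δ − 1.960 = Φ⁻¹(0.95) = 1.645, giving δ = 3.605.
δ = d·√n ⇒ n = (δ/d)² = (3.605 / 0.1875)² = 369.63.
Round up to the next whole unit.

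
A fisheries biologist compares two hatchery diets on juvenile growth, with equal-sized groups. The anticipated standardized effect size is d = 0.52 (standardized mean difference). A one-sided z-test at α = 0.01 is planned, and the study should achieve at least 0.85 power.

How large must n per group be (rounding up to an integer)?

n = 84 per group

Set Φ(δ − 2.326) = 0.85; then δ − 2.326 = Φ⁻¹(0.85) = 1.036, giving δ = 3.363.
δ = d·√(n/2) ⇒ n = 2(δ/d)² = 2 × (3.363 / 0.52)² = 83.64.
Round up to the next whole unit.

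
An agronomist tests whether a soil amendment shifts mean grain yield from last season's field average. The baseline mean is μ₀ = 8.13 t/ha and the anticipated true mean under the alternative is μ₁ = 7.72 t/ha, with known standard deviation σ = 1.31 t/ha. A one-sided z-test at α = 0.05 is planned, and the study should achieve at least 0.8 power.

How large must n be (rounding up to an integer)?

Standardized effect: d = |μ₁ − μ₀| / σ = |7.72 − 8.13| / 1.31 = 0.3130
For power 0.8 need Φ(δ − z_{0.05}) = 0.8, so δ = z_{0.05} + z_{0.20} = 1.645 + 0.842 = 2.486.
δ = d·√n ⇒ n = (δ/d)² = (2.486 / 0.3130)² = 63.12.
Round up to the next whole unit.

n = 64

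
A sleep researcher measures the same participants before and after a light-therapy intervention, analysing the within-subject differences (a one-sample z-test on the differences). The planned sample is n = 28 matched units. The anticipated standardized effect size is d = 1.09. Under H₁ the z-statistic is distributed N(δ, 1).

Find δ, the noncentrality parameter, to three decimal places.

δ ≈ 5.768

The noncentrality parameter scales effect size by the design's sample-size factor: δ = d·√n = 1.09 × √28 = 5.7677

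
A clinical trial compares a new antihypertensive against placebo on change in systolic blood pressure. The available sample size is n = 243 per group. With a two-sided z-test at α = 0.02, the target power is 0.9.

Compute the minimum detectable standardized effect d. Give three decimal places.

Required noncentrality: δ = z_{0.01} + z_{0.10} = 2.326 + 1.282 = 3.608.
(Lower-tail contribution to power is negligible for δ > 0.)
δ = d·√(n/2) ⇒ d = δ/√(n/2) = 3.608/√(243/2) = 0.3273.

d ≈ 0.327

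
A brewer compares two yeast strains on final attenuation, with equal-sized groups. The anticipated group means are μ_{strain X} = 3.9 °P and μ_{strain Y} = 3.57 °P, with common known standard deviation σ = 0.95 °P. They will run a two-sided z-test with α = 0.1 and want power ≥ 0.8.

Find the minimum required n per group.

n = 103 per group

Standardized effect: d = |μ_{strain X} − μ_{strain Y}| / σ = |3.9 − 3.57| / 0.95 = 0.3474
Set Φ(δ − 1.645) = 0.8; then δ − 1.645 = Φ⁻¹(0.8) = 0.842, giving δ = 2.486.
(Ignoring the negligible lower-tail rejection probability gives the usual closed-form inversion.)
δ = d·√(n/2) ⇒ n = 2(δ/d)² = 2 × (2.486 / 0.3474)² = 102.47.
Round up to the next whole unit.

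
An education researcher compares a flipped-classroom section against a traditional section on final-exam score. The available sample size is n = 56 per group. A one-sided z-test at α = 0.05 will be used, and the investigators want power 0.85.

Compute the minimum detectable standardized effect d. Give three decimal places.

Need Φ(δ − 1.645) = 0.85, so δ = 1.645 + 1.036 = 2.681.
δ = d·√(n/2) ⇒ d = δ/√(n/2) = 2.681/√(56/2) = 0.5067.

d ≈ 0.507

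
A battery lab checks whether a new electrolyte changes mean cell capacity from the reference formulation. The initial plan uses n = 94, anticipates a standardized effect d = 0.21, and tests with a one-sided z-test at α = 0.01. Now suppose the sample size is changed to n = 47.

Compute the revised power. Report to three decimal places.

With n = 47: δ = d·√n = 0.21 × √47 = 1.4397. Critical value z_{0.01} = 2.326.
Revised power = P(Z > 2.326 − δ) = Φ(-0.887) = 0.1876.

Power ≈ 0.188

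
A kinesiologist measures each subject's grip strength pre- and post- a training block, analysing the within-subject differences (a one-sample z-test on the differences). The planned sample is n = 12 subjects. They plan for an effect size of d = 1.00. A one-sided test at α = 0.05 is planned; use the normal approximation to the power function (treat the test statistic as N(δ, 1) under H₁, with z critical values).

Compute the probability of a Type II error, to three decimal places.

Noncentrality parameter: δ = d·√n = 1.00 × √12 = 3.4641
Critical value for a one-sided test at α = 0.05: z_α = 1.645.
Power = Φ(δ − 1.645) = Φ(1.819) = 0.9656.
Type II error: β = 1 − power = 1 − 0.9656 = 0.0344.

β ≈ 0.034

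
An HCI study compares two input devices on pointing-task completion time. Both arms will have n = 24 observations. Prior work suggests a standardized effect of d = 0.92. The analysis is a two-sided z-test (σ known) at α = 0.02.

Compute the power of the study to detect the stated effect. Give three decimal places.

Power ≈ 0.805

Noncentrality parameter: δ = d·√(n/2) = 0.92 × √(24/2) = 3.1870
Critical value for a two-sided test at α = 0.02: z_{α/2} = 2.326.
Power = Φ(δ − 2.326) + Φ(−δ − 2.326) = Φ(0.861) + Φ(-5.513) = 0.8053 + 0.0000 = 0.8053.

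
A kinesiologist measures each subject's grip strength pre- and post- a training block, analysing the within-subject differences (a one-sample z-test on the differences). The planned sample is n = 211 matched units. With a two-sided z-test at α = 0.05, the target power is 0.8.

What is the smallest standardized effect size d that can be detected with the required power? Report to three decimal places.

d ≈ 0.193

Need Φ(δ − 1.960) = 0.8, so δ = 1.960 + 0.842 = 2.802.
(The second rejection-region term Φ(−δ − z_{α/2}) is negligible and dropped.)
δ = d·√n ⇒ d = δ/√n = 2.802/√211 = 0.1929.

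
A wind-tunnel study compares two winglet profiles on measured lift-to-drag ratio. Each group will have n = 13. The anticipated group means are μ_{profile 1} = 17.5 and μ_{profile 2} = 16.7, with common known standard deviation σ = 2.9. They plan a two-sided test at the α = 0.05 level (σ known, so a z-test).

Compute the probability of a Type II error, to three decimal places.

β ≈ 0.892

Standardized effect: d = |μ_{profile 1} − μ_{profile 2}| / σ = |17.5 − 16.7| / 2.9 = 0.2759
Noncentrality parameter: δ = d·√(n/2) = 0.2759 × √(13/2) = 0.7033
Critical value for a two-sided test at α = 0.05: z_{α/2} = 1.960.
Power = Φ(δ − 1.960) + Φ(−δ − 1.960) = Φ(-1.257) + Φ(-2.663) = 0.1044 + 0.0039 = 0.1083.
Type II error: β = 1 − power = 1 − 0.1083 = 0.8917.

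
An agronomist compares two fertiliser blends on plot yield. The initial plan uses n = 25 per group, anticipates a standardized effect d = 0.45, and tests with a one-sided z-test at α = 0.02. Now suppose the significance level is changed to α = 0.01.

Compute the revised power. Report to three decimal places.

δ = d·√(n/2) = 0.45 × √(25/2) = 1.5910 (unchanged). New critical value: z_{0.01} = 2.326.
Revised power = Φ(δ − 2.326) = Φ(-0.735) = 0.2311.

Power ≈ 0.231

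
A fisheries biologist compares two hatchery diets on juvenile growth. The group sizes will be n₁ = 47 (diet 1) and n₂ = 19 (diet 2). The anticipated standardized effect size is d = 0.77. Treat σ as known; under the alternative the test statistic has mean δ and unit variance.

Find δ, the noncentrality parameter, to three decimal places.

δ = d / √(1/n₁ + 1/n₂) = 0.77 / √(1/47 + 1/19) = 2.8323

δ ≈ 2.832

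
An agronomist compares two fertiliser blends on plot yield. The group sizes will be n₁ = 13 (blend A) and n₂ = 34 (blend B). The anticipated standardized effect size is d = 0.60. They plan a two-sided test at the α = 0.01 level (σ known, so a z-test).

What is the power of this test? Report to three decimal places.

Power ≈ 0.231

Noncentrality parameter: λ = d / √(1/n₁ + 1/n₂) = 0.60 / √(1/13 + 1/34) = 1.8400
Critical value for a two-sided test at α = 0.01: z_{α/2} = 2.576.
Power = Φ(λ − 2.576) + Φ(−λ − 2.576) = Φ(-0.736) + Φ(-4.416) = 0.2309 + 0.0000 = 0.2309.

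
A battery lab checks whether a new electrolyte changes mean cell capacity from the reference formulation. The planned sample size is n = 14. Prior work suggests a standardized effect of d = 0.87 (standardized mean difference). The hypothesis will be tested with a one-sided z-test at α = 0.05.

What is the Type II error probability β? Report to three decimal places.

β ≈ 0.054

Noncentrality parameter: δ = d·√n = 0.87 × √14 = 3.2552
One-sided α = 0.05 → critical value z_{0.05} = 1.645.
Power = Φ(δ − 1.645) = Φ(1.610) = 0.9463.
Type II error: β = 1 − power = 1 − 0.9463 = 0.0537.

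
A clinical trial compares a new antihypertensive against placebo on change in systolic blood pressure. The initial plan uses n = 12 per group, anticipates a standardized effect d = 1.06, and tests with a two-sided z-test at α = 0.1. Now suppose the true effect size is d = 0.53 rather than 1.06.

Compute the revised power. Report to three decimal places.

With d = 0.53: δ = d·√(n/2) = 0.53 × √(12/2) = 1.2982. Critical value z_{0.05} = 1.645.
Revised power = Φ(δ − 1.645) + Φ(−δ − 1.645) = Φ(-0.347) + Φ(-2.943) = 0.3644 + 0.0016 = 0.3661.

Power ≈ 0.366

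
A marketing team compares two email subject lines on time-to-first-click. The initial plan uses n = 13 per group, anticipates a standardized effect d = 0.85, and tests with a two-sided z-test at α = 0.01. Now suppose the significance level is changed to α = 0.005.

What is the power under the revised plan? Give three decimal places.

Power ≈ 0.261

δ = d·√(n/2) = 0.85 × √(13/2) = 2.1671 (unchanged). New critical value: z_{0.0025} = 2.807.
Revised power = Φ(δ − 2.807) + Φ(−δ − 2.807) = Φ(-0.640) + Φ(-4.974) = 0.2611 + 0.0000 = 0.2611.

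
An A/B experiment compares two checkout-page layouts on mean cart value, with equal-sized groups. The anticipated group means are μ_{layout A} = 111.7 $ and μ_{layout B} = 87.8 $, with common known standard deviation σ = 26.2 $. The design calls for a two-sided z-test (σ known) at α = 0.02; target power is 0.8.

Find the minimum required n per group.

Standardized effect: d = |μ_{layout A} − μ_{layout B}| / σ = |111.7 − 87.8| / 26.2 = 0.9122
Set Φ(δ − 2.326) = 0.8; then δ − 2.326 = Φ⁻¹(0.8) = 0.842, giving δ = 3.168.
(Ignoring the negligible lower-tail rejection probability gives the usual closed-form inversion.)
δ = d·√(n/2) ⇒ n = 2(δ/d)² = 2 × (3.168 / 0.9122)² = 24.12.
Round up to the next whole unit.

n = 25 per group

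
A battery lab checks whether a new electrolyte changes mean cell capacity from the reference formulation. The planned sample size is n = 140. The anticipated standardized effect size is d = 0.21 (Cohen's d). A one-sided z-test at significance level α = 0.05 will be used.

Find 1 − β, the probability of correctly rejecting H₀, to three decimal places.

Noncentrality parameter: δ = d·√n = 0.21 × √140 = 2.4848
One-sided α = 0.05 → critical value z_{0.05} = 1.645.
Power = Φ(δ − 1.645) = Φ(0.840) = 0.7995.

Power ≈ 0.800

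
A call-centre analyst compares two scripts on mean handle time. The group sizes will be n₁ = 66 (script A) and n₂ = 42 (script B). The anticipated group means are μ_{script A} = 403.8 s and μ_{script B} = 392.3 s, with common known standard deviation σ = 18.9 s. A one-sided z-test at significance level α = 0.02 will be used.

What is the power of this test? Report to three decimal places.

Power ≈ 0.848

Standardized effect: d = |μ_{script A} − μ_{script B}| / σ = |403.8 − 392.3| / 18.9 = 0.6085
Noncentrality parameter: δ = d / √(1/n₁ + 1/n₂) = 0.6085 / √(1/66 + 1/42) = 3.0826
Critical value for a one-sided test at α = 0.02: z_α = 2.054.
Power = Φ(δ − 2.054) = Φ(1.029) = 0.8482.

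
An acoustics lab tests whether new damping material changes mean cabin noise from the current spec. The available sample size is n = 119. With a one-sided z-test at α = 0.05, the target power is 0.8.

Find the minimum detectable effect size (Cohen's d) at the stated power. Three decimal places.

d ≈ 0.228

Need Φ(δ − 1.645) = 0.8, so δ = 1.645 + 0.842 = 2.486.
δ = d·√n ⇒ d = δ/√n = 2.486/√119 = 0.2279.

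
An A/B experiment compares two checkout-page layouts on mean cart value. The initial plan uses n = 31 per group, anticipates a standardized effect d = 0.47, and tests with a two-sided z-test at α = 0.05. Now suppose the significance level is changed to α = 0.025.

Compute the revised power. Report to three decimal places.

δ = d·√(n/2) = 0.47 × √(31/2) = 1.8504 (unchanged). New critical value: z_{0.0125} = 2.241.
Revised power = Φ(δ − 2.241) + Φ(−δ − 2.241) = Φ(-0.391) + Φ(-4.092) = 0.3479 + 0.0000 = 0.3479.

Power ≈ 0.348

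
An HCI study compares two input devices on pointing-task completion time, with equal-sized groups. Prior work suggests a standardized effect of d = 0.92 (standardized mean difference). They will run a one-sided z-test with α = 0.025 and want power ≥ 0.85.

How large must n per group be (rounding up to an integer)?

Set Φ(δ − 1.960) = 0.85; then δ − 1.960 = Φ⁻¹(0.85) = 1.036, giving δ = 2.996.
δ = d·√(n/2) ⇒ n = 2(δ/d)² = 2 × (2.996 / 0.92)² = 21.22.
Round up to the next whole unit.

n = 22 per group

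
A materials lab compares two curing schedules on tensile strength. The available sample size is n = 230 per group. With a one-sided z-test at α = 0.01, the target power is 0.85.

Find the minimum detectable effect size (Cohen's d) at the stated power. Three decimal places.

Required noncentrality: δ = z_{0.01} + z_{0.15} = 2.326 + 1.036 = 3.363.
δ = d·√(n/2) ⇒ d = δ/√(n/2) = 3.363/√(230/2) = 0.3136.

d ≈ 0.314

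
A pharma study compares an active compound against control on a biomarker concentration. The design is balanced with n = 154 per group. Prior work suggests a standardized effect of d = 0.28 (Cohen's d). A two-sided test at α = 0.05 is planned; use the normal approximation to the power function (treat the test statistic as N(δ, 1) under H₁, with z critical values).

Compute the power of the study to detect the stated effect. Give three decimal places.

Power ≈ 0.690

Noncentrality parameter: δ = d·√(n/2) = 0.28 × √(154/2) = 2.4570
Critical value for a two-sided test at α = 0.05: z_{α/2} = 1.960.
Power = Φ(δ − 1.960) + Φ(−δ − 1.960) = Φ(0.497) + Φ(-4.417) = 0.6904 + 0.0000 = 0.6904.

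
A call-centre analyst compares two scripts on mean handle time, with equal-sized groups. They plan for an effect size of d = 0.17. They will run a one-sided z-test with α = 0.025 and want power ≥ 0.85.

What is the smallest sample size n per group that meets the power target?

Set Φ(δ − 1.960) = 0.85; then δ − 1.960 = Φ⁻¹(0.85) = 1.036, giving δ = 2.996.
δ = d·√(n/2) ⇒ n = 2(δ/d)² = 2 × (2.996 / 0.17)² = 621.34.
Round up to the next whole unit.

n = 622 per group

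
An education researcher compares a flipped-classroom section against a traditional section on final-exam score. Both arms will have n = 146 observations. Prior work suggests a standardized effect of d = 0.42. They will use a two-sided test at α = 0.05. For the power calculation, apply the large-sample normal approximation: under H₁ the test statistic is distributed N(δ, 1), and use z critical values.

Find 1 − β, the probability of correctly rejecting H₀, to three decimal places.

Noncentrality parameter: δ = d·√(n/2) = 0.42 × √(146/2) = 3.5885
Two-sided α = 0.05 → critical value z_{0.025} = 1.960.
Power = Φ(δ − 1.960) + Φ(−δ − 1.960) = Φ(1.629) + Φ(-5.548) = 0.9483 + 0.0000 = 0.9483.

Power ≈ 0.948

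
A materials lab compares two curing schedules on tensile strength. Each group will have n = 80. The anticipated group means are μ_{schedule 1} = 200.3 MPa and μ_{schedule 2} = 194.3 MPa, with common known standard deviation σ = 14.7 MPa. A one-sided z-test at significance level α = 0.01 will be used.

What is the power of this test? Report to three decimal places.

Power ≈ 0.601

Standardized effect: d = |μ_{schedule 1} − μ_{schedule 2}| / σ = |200.3 − 194.3| / 14.7 = 0.4082
Noncentrality parameter: δ = d·√(n/2) = 0.4082 × √(80/2) = 2.5815
One-sided α = 0.01 → critical value z_{0.01} = 2.326.
Power = Φ(δ − 2.326) = Φ(0.255) = 0.6007.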